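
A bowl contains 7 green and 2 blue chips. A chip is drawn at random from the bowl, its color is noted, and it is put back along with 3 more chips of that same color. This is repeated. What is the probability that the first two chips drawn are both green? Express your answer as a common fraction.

After a green draw the bowl holds 10 green out of 12.
P = (7/9)·(10/12) = 35/54 ≈ 0.6481.

35/54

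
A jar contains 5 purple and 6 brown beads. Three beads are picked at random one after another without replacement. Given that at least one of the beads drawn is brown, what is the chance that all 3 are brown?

P(all 3 brown) = C(6,3)/C(11,3) = 4/33; P(at least one brown) = 1 − C(5,3)/C(11,3) = 31/33.
Since 'all 3 brown' ⊆ 'at least one brown', P(all 3 | at least one) = 4/33 / 31/33 = 4/31 ≈ 0.1290.

4/31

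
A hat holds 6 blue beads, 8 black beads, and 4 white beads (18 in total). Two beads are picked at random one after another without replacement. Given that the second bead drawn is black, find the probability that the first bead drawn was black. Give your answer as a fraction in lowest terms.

7/17

P(first=black and the second bead drawn is black) = (8/18)·(7/17) = 28/153.
P(the second bead drawn is black) = Σ over first color = 8/51 + 28/153 + 16/153 = 4/9.
By Bayes, P(first=black | the second bead drawn is black) = 28/153 / 4/9 = 7/17 ≈ 0.4118.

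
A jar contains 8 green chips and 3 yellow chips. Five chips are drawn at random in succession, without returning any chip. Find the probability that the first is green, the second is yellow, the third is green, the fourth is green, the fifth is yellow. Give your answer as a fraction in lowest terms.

2/55

Multiply the conditional probability of each draw in order, without replacement, so each draw removes one from its color and from the total.
P = (8/11) · (3/10) · (7/9) · (6/8) · (2/7) = 2/55 ≈ 0.0364.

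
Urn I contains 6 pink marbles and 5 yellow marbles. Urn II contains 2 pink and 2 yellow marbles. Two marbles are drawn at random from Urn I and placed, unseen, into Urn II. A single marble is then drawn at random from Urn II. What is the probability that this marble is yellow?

Condition on how many of the transferred marbles are yellow (from Urn I: 5 yellow of 11; then Urn II has 6 total).
  0 yellow: C(5,0)C(6,2)/C(11,2) = 3/11; then P = 2/6
  1 yellow: C(5,1)C(6,1)/C(11,2) = 6/11; then P = 3/6
  2 yellow: C(5,2)C(6,0)/C(11,2) = 2/11; then P = 4/6
P(yellow from Urn II) = 16/33 ≈ 0.4848.

16/33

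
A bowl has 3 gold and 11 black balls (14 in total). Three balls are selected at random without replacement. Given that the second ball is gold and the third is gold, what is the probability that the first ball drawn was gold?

P(first=gold and the second ball is gold and the third is gold) = (3/14)·(2/13)·(1/12) = 1/364.
P(E) = Σ over first color = 1/364 + 11/364 = 3/91.
By Bayes, P(first=gold | E) = 1/364 / 3/91 = 1/12 ≈ 0.0833.

1/12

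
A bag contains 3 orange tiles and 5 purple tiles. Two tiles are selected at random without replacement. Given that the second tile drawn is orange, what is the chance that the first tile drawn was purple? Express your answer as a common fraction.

P(first=purple and the second tile drawn is orange) = (5/8)·(3/7) = 15/56.
P(the second tile drawn is orange) = Σ over first color = 3/28 + 15/56 = 3/8.
By Bayes, P(first=purple | the second tile drawn is orange) = 15/56 / 3/8 = 5/7 ≈ 0.7143.

5/7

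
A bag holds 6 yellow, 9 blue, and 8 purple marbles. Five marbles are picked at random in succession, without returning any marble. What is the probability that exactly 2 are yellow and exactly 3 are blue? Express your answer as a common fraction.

Unordered draws without replacement: count favorable combinations over C(23,5).
Favorable = C(6,2) · C(9,3) · C(8,0) = 1260; total = C(23,5) = 33649.
P = 1260/33649 = 180/4807 ≈ 0.0374.

180/4807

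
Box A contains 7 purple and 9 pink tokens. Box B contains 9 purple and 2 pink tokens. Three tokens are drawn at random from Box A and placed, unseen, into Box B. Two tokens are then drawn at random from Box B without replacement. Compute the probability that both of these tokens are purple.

3867/7280

Condition on how many of the transferred tokens are purple (from Box A: 7 purple of 16; then Box B has 14 total).
  0 purple: C(7,0)C(9,3)/C(16,3) = 3/20; then P = C(9,2)/C(14,2) = 36/91
  1 purple: C(7,1)C(9,2)/C(16,3) = 9/20; then P = C(10,2)/C(14,2) = 45/91
  2 purple: C(7,2)C(9,1)/C(16,3) = 27/80; then P = C(11,2)/C(14,2) = 55/91
  3 purple: C(7,3)C(9,0)/C(16,3) = 1/16; then P = C(12,2)/C(14,2) = 66/91
P(both purple) = 3867/7280 ≈ 0.5312.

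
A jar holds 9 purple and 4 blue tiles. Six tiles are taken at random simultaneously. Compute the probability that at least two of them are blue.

94/143

Sum the hypergeometric tail for j = 2,…,4 blue tiles.
Favorable = C(4,2)·C(9,4) + C(4,3)·C(9,3) + C(4,4)·C(9,2) = 1128; total = C(13,6) = 1716.
P = 1128/1716 = 94/143 ≈ 0.6573.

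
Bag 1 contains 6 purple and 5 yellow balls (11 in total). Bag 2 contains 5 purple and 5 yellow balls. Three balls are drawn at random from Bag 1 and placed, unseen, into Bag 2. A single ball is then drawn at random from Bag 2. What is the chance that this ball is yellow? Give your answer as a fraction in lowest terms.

70/143

Condition on how many of the transferred balls are yellow (from Bag 1: 5 yellow of 11; then Bag 2 has 13 total).
  0 yellow: C(5,0)C(6,3)/C(11,3) = 4/33; then P = 5/13
  1 yellow: C(5,1)C(6,2)/C(11,3) = 5/11; then P = 6/13
  2 yellow: C(5,2)C(6,1)/C(11,3) = 4/11; then P = 7/13
  3 yellow: C(5,3)C(6,0)/C(11,3) = 2/33; then P = 8/13
P(yellow from Bag 2) = 70/143 ≈ 0.4895.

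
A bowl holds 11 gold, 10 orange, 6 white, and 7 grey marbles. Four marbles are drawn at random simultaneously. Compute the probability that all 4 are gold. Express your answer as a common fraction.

15/2108

Unordered draws without replacement: count favorable combinations over C(34,4).
Favorable = C(11,4) · C(10,0) · C(6,0) · C(7,0) = 330; total = C(34,4) = 46376.
P = 330/46376 = 15/2108 ≈ 0.0071.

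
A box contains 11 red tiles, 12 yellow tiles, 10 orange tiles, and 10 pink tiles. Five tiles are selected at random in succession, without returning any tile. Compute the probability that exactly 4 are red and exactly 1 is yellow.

Unordered draws without replacement: count favorable combinations over C(43,5).
Favorable = C(11,4) · C(12,1) · C(10,0) · C(10,0) = 3960; total = C(43,5) = 962598.
P = 3960/962598 = 660/160433 ≈ 0.0041.

660/160433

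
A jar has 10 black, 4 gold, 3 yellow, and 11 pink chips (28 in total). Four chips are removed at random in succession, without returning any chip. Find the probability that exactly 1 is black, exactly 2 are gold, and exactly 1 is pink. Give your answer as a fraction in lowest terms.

Unordered draws without replacement: count favorable combinations over C(28,4).
Favorable = C(10,1) · C(4,2) · C(3,0) · C(11,1) = 660; total = C(28,4) = 20475.
P = 660/20475 = 44/1365 ≈ 0.0322.

44/1365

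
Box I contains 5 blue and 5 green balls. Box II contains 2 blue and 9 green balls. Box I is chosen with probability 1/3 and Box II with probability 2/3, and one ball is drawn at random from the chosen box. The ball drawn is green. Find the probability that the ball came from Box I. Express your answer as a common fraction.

P(green | Box I) = 1/2; P(green | Box II) = 9/11.
P(green) = 1/3·1/2 + 2/3·9/11 = 47/66.
By Bayes' rule, P(Box I | green) = 1/6 / 47/66 = 11/47 ≈ 0.2340.

11/47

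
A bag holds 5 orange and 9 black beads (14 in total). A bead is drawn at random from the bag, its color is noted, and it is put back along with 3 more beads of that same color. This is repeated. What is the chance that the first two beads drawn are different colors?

Either orange then black, or black then orange; after the first draw the total is 17.
P = (5/14)·(9/17) + (9/14)·(5/17) = 45/119 ≈ 0.3782.

45/119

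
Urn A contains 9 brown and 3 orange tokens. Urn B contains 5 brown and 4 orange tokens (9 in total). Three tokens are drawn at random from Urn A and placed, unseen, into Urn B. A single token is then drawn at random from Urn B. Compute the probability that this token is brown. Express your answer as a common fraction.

29/48

Condition on how many of the transferred tokens are brown (from Urn A: 9 brown of 12; then Urn B has 12 total).
  0 brown: C(9,0)C(3,3)/C(12,3) = 1/220; then P = 5/12
  1 brown: C(9,1)C(3,2)/C(12,3) = 27/220; then P = 6/12
  2 brown: C(9,2)C(3,1)/C(12,3) = 27/55; then P = 7/12
  3 brown: C(9,3)C(3,0)/C(12,3) = 21/55; then P = 8/12
P(brown from Urn B) = 29/48 ≈ 0.6042.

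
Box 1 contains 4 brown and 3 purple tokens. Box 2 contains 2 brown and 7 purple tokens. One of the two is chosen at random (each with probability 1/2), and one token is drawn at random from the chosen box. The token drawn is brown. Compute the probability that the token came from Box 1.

P(brown | Box 1) = 4/7; P(brown | Box 2) = 2/9.
P(brown) = 1/2·4/7 + 1/2·2/9 = 25/63.
By Bayes' rule, P(Box 1 | brown) = 2/7 / 25/63 = 18/25 ≈ 0.7200.

18/25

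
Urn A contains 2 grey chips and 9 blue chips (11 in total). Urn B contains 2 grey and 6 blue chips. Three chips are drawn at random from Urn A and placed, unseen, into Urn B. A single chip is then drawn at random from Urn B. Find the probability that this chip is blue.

Condition on how many of the transferred chips are blue (from Urn A: 9 blue of 11; then Urn B has 11 total).
  1 blue: C(9,1)C(2,2)/C(11,3) = 3/55; then P = 7/11
  2 blue: C(9,2)C(2,1)/C(11,3) = 24/55; then P = 8/11
  3 blue: C(9,3)C(2,0)/C(11,3) = 28/55; then P = 9/11
P(blue from Urn B) = 93/121 ≈ 0.7686.

93/121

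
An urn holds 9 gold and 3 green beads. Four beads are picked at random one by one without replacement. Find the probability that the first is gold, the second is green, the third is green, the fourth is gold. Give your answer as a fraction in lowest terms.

2/55

Multiply the conditional probability of each draw in order, without replacement, so each draw removes one from its color and from the total.
P = (9/12) · (3/11) · (2/10) · (8/9) = 2/55 ≈ 0.0364.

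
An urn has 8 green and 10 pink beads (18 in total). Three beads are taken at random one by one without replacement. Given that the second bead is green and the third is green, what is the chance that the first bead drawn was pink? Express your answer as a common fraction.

P(first=pink and the second bead is green and the third is green) = (10/18)·(8/17)·(7/16) = 35/306.
P(E) = Σ over first color = 7/102 + 35/306 = 28/153.
By Bayes, P(first=pink | E) = 35/306 / 28/153 = 5/8 ≈ 0.6250.

5/8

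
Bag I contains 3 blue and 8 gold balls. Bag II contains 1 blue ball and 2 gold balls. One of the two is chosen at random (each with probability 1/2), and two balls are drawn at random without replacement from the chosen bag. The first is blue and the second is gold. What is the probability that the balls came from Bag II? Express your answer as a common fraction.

P(E | Bag I) = 12/55; P(E | Bag II) = 1/3.
P(E) = 1/2·12/55 + 1/2·1/3 = 91/330.
By Bayes' rule, P(Bag II | E) = 1/6 / 91/330 = 55/91 ≈ 0.6044.

55/91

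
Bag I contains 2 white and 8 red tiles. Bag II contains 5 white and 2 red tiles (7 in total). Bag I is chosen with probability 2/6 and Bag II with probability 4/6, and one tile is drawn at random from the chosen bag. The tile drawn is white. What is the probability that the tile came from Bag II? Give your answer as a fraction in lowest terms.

P(white | Bag I) = 1/5; P(white | Bag II) = 5/7.
P(white) = 1/3·1/5 + 2/3·5/7 = 19/35.
By Bayes' rule, P(Bag II | white) = 10/21 / 19/35 = 50/57 ≈ 0.8772.

50/57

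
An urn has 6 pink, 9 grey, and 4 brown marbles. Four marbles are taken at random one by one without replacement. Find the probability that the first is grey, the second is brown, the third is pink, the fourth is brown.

9/1292

Multiply the conditional probability of each draw in order, without replacement, so each draw removes one from its color and from the total.
P = (9/19) · (4/18) · (6/17) · (3/16) = 9/1292 ≈ 0.0070.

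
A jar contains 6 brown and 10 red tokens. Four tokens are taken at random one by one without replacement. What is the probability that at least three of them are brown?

43/364

Sum the hypergeometric tail for j = 3,…,4 brown tokens.
Favorable = C(6,3)·C(10,1) + C(6,4)·C(10,0) = 215; total = C(16,4) = 1820.
P = 215/1820 = 43/364 ≈ 0.1181.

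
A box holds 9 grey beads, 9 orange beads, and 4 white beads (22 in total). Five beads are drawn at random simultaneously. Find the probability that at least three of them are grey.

6/19

Sum the hypergeometric tail for j = 3,…,5 grey beads.
Favorable = C(9,3)·C(13,2) + C(9,4)·C(13,1) + C(9,5)·C(13,0) = 8316; total = C(22,5) = 26334.
P = 8316/26334 = 6/19 ≈ 0.3158.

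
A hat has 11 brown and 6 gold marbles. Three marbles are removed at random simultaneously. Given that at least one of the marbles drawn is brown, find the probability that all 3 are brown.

1/4

P(all 3 brown) = C(11,3)/C(17,3) = 33/136; P(at least one brown) = 1 − C(6,3)/C(17,3) = 33/34.
Since 'all 3 brown' ⊆ 'at least one brown', P(all 3 | at least one) = 33/136 / 33/34 = 1/4 ≈ 0.2500.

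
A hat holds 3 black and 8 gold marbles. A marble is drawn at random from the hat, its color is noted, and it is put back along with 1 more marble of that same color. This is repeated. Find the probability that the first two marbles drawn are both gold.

6/11

After a gold draw the hat holds 9 gold out of 12.
P = (8/11)·(9/12) = 6/11 ≈ 0.5455.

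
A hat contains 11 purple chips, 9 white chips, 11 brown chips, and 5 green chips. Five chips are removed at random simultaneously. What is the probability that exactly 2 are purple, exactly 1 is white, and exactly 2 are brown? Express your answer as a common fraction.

275/3808

Unordered draws without replacement: count favorable combinations over C(36,5).
Favorable = C(11,2) · C(9,1) · C(11,2) · C(5,0) = 27225; total = C(36,5) = 376992.
P = 27225/376992 = 275/3808 ≈ 0.0722.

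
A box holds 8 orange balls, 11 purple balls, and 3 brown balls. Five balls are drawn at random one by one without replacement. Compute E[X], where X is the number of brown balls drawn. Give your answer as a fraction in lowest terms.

15/22

By linearity of expectation, E[X] = Σ P(draw i is brown); by symmetry each draw (even without replacement) has P(brown) = 3/22.
E[X] = 5 · 3/22 = 15/22 ≈ 0.6818.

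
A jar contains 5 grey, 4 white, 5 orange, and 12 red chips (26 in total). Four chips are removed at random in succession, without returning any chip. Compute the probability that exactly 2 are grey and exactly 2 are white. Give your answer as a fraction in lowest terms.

Unordered draws without replacement: count favorable combinations over C(26,4).
Favorable = C(5,2) · C(4,2) · C(5,0) · C(12,0) = 60; total = C(26,4) = 14950.
P = 60/14950 = 6/1495 ≈ 0.0040.

6/1495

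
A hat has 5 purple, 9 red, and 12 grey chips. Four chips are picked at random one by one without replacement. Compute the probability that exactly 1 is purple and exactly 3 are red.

Unordered draws without replacement: count favorable combinations over C(26,4).
Favorable = C(5,1) · C(9,3) · C(12,0) = 420; total = C(26,4) = 14950.
P = 420/14950 = 42/1495 ≈ 0.0281.

42/1495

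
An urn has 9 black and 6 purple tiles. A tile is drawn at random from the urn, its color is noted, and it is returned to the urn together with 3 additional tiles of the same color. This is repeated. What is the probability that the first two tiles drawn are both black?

2/5

After a black draw the urn holds 12 black out of 18.
P = (9/15)·(12/18) = 2/5 ≈ 0.4000.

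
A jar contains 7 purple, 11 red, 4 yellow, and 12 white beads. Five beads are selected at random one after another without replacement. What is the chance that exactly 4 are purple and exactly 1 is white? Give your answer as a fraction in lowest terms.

Unordered draws without replacement: count favorable combinations over C(34,5).
Favorable = C(7,4) · C(11,0) · C(4,0) · C(12,1) = 420; total = C(34,5) = 278256.
P = 420/278256 = 35/23188 ≈ 0.0015.

35/23188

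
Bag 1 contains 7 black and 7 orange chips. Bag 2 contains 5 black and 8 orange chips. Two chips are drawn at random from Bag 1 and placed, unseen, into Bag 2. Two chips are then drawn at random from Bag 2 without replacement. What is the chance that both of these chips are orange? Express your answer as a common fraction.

157/455

Condition on how many of the transferred chips are orange (from Bag 1: 7 orange of 14; then Bag 2 has 15 total).
  0 orange: C(7,0)C(7,2)/C(14,2) = 3/13; then P = C(8,2)/C(15,2) = 4/15
  1 orange: C(7,1)C(7,1)/C(14,2) = 7/13; then P = C(9,2)/C(15,2) = 12/35
  2 orange: C(7,2)C(7,0)/C(14,2) = 3/13; then P = C(10,2)/C(15,2) = 3/7
P(both orange) = 157/455 ≈ 0.3451.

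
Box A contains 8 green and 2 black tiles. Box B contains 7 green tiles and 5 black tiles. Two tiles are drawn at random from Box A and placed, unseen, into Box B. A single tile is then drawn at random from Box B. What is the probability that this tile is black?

27/70

Condition on how many of the transferred tiles are black (from Box A: 2 black of 10; then Box B has 14 total).
  0 black: C(2,0)C(8,2)/C(10,2) = 28/45; then P = 5/14
  1 black: C(2,1)C(8,1)/C(10,2) = 16/45; then P = 6/14
  2 black: C(2,2)C(8,0)/C(10,2) = 1/45; then P = 7/14
P(black from Box B) = 27/70 ≈ 0.3857.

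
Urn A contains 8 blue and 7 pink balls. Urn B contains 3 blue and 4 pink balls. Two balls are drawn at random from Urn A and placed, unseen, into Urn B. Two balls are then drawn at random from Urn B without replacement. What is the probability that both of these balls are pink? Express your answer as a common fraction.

Condition on how many of the transferred balls are pink (from Urn A: 7 pink of 15; then Urn B has 9 total).
  0 pink: C(7,0)C(8,2)/C(15,2) = 4/15; then P = C(4,2)/C(9,2) = 1/6
  1 pink: C(7,1)C(8,1)/C(15,2) = 8/15; then P = C(5,2)/C(9,2) = 5/18
  2 pink: C(7,2)C(8,0)/C(15,2) = 1/5; then P = C(6,2)/C(9,2) = 5/12
P(both pink) = 149/540 ≈ 0.2759.

149/540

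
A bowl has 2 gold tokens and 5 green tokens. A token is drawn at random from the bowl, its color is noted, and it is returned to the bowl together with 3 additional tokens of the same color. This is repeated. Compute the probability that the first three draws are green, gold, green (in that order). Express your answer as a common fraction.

Track the composition after each reinforcement of +3.
P = (5/7) · (2/10) · (8/13) = 8/91 ≈ 0.0879.

8/91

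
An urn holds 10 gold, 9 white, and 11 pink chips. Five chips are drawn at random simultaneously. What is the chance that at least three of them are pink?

3883/15834

Sum the hypergeometric tail for j = 3,…,5 pink chips.
Favorable = C(11,3)·C(19,2) + C(11,4)·C(19,1) + C(11,5)·C(19,0) = 34947; total = C(30,5) = 142506.
P = 34947/142506 = 3883/15834 ≈ 0.2452.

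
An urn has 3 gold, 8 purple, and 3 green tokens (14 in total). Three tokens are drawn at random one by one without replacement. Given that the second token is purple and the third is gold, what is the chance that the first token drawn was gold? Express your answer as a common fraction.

P(first=gold and the second token is purple and the third is gold) = (3/14)·(8/13)·(2/12) = 2/91.
P(E) = Σ over first color = 2/91 + 1/13 + 3/91 = 12/91.
By Bayes, P(first=gold | E) = 2/91 / 12/91 = 1/6 ≈ 0.1667.

1/6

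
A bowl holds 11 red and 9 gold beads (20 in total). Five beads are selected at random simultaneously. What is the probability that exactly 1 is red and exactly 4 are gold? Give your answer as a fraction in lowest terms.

231/2584

Unordered draws without replacement: count favorable combinations over C(20,5).
Favorable = C(11,1) · C(9,4) = 1386; total = C(20,5) = 15504.
P = 1386/15504 = 231/2584 ≈ 0.0894.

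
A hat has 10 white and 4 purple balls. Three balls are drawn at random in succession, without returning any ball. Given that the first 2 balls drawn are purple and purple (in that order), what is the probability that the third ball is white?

5/6

After removing 2 purple, the hat has 10 white out of 12 remaining.
P(third is white | given) = 10/12 = 5/6 ≈ 0.8333.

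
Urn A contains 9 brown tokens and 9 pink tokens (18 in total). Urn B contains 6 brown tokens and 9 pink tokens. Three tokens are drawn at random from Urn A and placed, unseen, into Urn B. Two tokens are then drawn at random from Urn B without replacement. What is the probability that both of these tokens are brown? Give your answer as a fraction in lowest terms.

Condition on how many of the transferred tokens are brown (from Urn A: 9 brown of 18; then Urn B has 18 total).
  0 brown: C(9,0)C(9,3)/C(18,3) = 7/68; then P = C(6,2)/C(18,2) = 5/51
  1 brown: C(9,1)C(9,2)/C(18,3) = 27/68; then P = C(7,2)/C(18,2) = 7/51
  2 brown: C(9,2)C(9,1)/C(18,3) = 27/68; then P = C(8,2)/C(18,2) = 28/153
  3 brown: C(9,3)C(9,0)/C(18,3) = 7/68; then P = C(9,2)/C(18,2) = 4/17
P(both brown) = 140/867 ≈ 0.1615.

140/867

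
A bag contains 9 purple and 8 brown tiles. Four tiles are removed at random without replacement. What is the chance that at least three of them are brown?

Sum the hypergeometric tail for j = 3,…,4 brown tiles.
Favorable = C(8,3)·C(9,1) + C(8,4)·C(9,0) = 574; total = C(17,4) = 2380.
P = 574/2380 = 41/170 ≈ 0.2412.

41/170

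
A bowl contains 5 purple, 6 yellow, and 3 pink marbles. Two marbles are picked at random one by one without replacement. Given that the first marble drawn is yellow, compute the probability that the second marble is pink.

After removing 1 yellow, the bowl has 3 pink out of 13 remaining.
P(second is pink | given) = 3/13 ≈ 0.2308.

3/13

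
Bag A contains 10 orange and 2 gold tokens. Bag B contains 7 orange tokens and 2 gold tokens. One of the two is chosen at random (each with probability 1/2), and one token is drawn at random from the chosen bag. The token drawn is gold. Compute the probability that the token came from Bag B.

4/7

P(gold | Bag A) = 1/6; P(gold | Bag B) = 2/9.
P(gold) = 1/2·1/6 + 1/2·2/9 = 7/36.
By Bayes' rule, P(Bag B | gold) = 1/9 / 7/36 = 4/7 ≈ 0.5714.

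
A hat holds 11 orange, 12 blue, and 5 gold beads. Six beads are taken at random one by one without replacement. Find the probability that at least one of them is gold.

Use the complement: P(at least one gold) = 1 − P(no gold).
P(none) = C(23,6)/C(28,6) = 100947/376740.
So P = 1 − 100947/376740 = 571/780 ≈ 0.7321.

571/780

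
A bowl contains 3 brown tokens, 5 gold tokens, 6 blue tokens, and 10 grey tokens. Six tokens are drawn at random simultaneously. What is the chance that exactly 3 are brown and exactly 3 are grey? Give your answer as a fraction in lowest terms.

30/33649

Unordered draws without replacement: count favorable combinations over C(24,6).
Favorable = C(3,3) · C(5,0) · C(6,0) · C(10,3) = 120; total = C(24,6) = 134596.
P = 120/134596 = 30/33649 ≈ 0.0009.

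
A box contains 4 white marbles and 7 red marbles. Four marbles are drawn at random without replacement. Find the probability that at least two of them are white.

31/66

Sum the hypergeometric tail for j = 2,…,4 white marbles.
Favorable = C(4,2)·C(7,2) + C(4,3)·C(7,1) + C(4,4)·C(7,0) = 155; total = C(11,4) = 330.
P = 155/330 = 31/66 ≈ 0.4697.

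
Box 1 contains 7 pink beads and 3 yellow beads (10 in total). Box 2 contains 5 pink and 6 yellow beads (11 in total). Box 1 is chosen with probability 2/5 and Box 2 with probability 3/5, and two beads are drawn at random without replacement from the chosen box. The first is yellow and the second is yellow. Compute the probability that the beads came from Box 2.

135/157

P(E | Box 1) = 1/15; P(E | Box 2) = 3/11.
P(E) = 2/5·1/15 + 3/5·3/11 = 157/825.
By Bayes' rule, P(Box 2 | E) = 9/55 / 157/825 = 135/157 ≈ 0.8599.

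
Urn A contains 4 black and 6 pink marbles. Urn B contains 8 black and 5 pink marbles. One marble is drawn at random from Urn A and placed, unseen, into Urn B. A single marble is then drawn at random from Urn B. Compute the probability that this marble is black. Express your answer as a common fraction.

Condition on how many of the transferred marbles are black (from Urn A: 4 black of 10; then Urn B has 14 total).
  0 black: C(4,0)C(6,1)/C(10,1) = 3/5; then P = 8/14
  1 black: C(4,1)C(6,0)/C(10,1) = 2/5; then P = 9/14
P(black from Urn B) = 3/5 ≈ 0.6000.

3/5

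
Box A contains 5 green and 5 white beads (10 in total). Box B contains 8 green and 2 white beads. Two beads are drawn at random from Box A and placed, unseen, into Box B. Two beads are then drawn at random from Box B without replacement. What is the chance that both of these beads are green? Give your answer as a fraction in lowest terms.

163/297

Condition on how many of the transferred beads are green (from Box A: 5 green of 10; then Box B has 12 total).
  0 green: C(5,0)C(5,2)/C(10,2) = 2/9; then P = C(8,2)/C(12,2) = 14/33
  1 green: C(5,1)C(5,1)/C(10,2) = 5/9; then P = C(9,2)/C(12,2) = 6/11
  2 green: C(5,2)C(5,0)/C(10,2) = 2/9; then P = C(10,2)/C(12,2) = 15/22
P(both green) = 163/297 ≈ 0.5488.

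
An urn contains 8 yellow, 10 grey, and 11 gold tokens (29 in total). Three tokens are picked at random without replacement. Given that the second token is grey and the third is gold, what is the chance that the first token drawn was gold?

10/27

P(first=gold and the second token is grey and the third is gold) = (11/29)·(10/28)·(10/27) = 275/5481.
P(E) = Σ over first color = 220/5481 + 55/1218 + 275/5481 = 55/406.
By Bayes, P(first=gold | E) = 275/5481 / 55/406 = 10/27 ≈ 0.3704.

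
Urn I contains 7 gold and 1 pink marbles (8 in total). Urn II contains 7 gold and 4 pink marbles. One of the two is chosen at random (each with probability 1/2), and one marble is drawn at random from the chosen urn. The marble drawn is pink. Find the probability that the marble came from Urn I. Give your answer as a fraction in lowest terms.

11/43

P(pink | Urn I) = 1/8; P(pink | Urn II) = 4/11.
P(pink) = 1/2·1/8 + 1/2·4/11 = 43/176.
By Bayes' rule, P(Urn I | pink) = 1/16 / 43/176 = 11/43 ≈ 0.2558.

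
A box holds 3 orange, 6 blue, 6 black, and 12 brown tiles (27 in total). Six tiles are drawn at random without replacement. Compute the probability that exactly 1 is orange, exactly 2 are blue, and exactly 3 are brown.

Unordered draws without replacement: count favorable combinations over C(27,6).
Favorable = C(3,1) · C(6,2) · C(6,0) · C(12,3) = 9900; total = C(27,6) = 296010.
P = 9900/296010 = 10/299 ≈ 0.0334.

10/299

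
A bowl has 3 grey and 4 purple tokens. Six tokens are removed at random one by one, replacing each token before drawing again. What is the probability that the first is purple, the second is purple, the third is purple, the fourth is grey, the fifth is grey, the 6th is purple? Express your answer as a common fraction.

Multiply the conditional probability of each draw in order, with replacement (the composition resets each draw).
P = (4/7) · (4/7) · (4/7) · (3/7) · (3/7) · (4/7) = 2304/117649 ≈ 0.0196.

2304/117649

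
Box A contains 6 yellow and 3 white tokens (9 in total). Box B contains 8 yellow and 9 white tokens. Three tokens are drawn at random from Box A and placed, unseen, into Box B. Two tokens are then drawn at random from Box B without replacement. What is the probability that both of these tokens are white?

181/760

Condition on how many of the transferred tokens are white (from Box A: 3 white of 9; then Box B has 20 total).
  0 white: C(3,0)C(6,3)/C(9,3) = 5/21; then P = C(9,2)/C(20,2) = 18/95
  1 white: C(3,1)C(6,2)/C(9,3) = 15/28; then P = C(10,2)/C(20,2) = 9/38
  2 white: C(3,2)C(6,1)/C(9,3) = 3/14; then P = C(11,2)/C(20,2) = 11/38
  3 white: C(3,3)C(6,0)/C(9,3) = 1/84; then P = C(12,2)/C(20,2) = 33/95
P(both white) = 181/760 ≈ 0.2382.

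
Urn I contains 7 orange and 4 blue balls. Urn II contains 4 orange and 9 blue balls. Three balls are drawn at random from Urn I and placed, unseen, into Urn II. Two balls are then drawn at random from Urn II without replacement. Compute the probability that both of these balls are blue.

423/1100

Condition on how many of the transferred balls are blue (from Urn I: 4 blue of 11; then Urn II has 16 total).
  0 blue: C(4,0)C(7,3)/C(11,3) = 7/33; then P = C(9,2)/C(16,2) = 3/10
  1 blue: C(4,1)C(7,2)/C(11,3) = 28/55; then P = C(10,2)/C(16,2) = 3/8
  2 blue: C(4,2)C(7,1)/C(11,3) = 14/55; then P = C(11,2)/C(16,2) = 11/24
  3 blue: C(4,3)C(7,0)/C(11,3) = 4/165; then P = C(12,2)/C(16,2) = 11/20
P(both blue) = 423/1100 ≈ 0.3845.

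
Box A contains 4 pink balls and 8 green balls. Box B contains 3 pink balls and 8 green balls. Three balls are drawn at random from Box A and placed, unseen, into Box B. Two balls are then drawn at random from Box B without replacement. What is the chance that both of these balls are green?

498/1001

Condition on how many of the transferred balls are green (from Box A: 8 green of 12; then Box B has 14 total).
  0 green: C(8,0)C(4,3)/C(12,3) = 1/55; then P = C(8,2)/C(14,2) = 4/13
  1 green: C(8,1)C(4,2)/C(12,3) = 12/55; then P = C(9,2)/C(14,2) = 36/91
  2 green: C(8,2)C(4,1)/C(12,3) = 28/55; then P = C(10,2)/C(14,2) = 45/91
  3 green: C(8,3)C(4,0)/C(12,3) = 14/55; then P = C(11,2)/C(14,2) = 55/91
P(both green) = 498/1001 ≈ 0.4975.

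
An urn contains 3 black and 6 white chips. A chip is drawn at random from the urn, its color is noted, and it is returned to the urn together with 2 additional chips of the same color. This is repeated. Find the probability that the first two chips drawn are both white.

16/33

After a white draw the urn holds 8 white out of 11.
P = (6/9)·(8/11) = 16/33 ≈ 0.4848.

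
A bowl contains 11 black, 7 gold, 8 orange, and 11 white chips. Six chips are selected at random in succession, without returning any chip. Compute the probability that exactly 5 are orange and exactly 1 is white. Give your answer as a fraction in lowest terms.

1/3774

Unordered draws without replacement: count favorable combinations over C(37,6).
Favorable = C(11,0) · C(7,0) · C(8,5) · C(11,1) = 616; total = C(37,6) = 2324784.
P = 616/2324784 = 1/3774 ≈ 0.0003.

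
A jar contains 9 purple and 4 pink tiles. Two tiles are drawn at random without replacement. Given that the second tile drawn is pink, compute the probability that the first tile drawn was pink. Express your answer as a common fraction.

1/4

P(first=pink and the second tile drawn is pink) = (4/13)·(3/12) = 1/13.
P(the second tile drawn is pink) = Σ over first color = 3/13 + 1/13 = 4/13.
By Bayes, P(first=pink | the second tile drawn is pink) = 1/13 / 4/13 = 1/4 ≈ 0.2500.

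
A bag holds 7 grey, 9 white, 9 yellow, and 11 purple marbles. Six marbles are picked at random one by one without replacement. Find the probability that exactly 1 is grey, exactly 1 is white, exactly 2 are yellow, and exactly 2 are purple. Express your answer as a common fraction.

135/2108

Unordered draws without replacement: count favorable combinations over C(36,6).
Favorable = C(7,1) · C(9,1) · C(9,2) · C(11,2) = 124740; total = C(36,6) = 1947792.
P = 124740/1947792 = 135/2108 ≈ 0.0640.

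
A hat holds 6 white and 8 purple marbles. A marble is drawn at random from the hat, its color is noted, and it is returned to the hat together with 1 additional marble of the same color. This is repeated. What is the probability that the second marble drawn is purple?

4/7

Condition on the first draw. If first is purple (prob 8/14), second-purple has prob (9)/(15); if not (prob 6/14), it has prob 8/(15).
P = (8/14)·(9/15) + (6/14)·(8/15) = 4/7 ≈ 0.5714.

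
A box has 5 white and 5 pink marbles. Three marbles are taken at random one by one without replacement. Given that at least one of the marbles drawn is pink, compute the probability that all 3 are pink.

P(all 3 pink) = C(5,3)/C(10,3) = 1/12; P(at least one pink) = 1 − C(5,3)/C(10,3) = 11/12.
Since 'all 3 pink' ⊆ 'at least one pink', P(all 3 | at least one) = 1/12 / 11/12 = 1/11 ≈ 0.0909.

1/11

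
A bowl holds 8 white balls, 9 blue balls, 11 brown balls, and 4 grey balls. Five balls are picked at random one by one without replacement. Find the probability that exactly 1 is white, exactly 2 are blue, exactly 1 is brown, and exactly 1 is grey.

Unordered draws without replacement: count favorable combinations over C(32,5).
Favorable = C(8,1) · C(9,2) · C(11,1) · C(4,1) = 12672; total = C(32,5) = 201376.
P = 12672/201376 = 396/6293 ≈ 0.0629.

396/6293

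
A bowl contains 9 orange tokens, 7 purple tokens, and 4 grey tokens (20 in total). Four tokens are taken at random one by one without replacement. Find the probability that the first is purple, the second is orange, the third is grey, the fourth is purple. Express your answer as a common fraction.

21/1615

Multiply the conditional probability of each draw in order, without replacement, so each draw removes one from its color and from the total.
P = (7/20) · (9/19) · (4/18) · (6/17) = 21/1615 ≈ 0.0130.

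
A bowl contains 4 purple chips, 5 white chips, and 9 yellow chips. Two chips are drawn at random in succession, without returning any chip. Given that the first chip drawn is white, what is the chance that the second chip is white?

4/17

After removing 1 white, the bowl has 4 white out of 17 remaining.
P(second is white | given) = 4/17 ≈ 0.2353.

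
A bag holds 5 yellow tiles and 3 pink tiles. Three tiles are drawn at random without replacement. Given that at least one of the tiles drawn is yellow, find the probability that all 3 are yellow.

2/11

P(all 3 yellow) = C(5,3)/C(8,3) = 5/28; P(at least one yellow) = 1 − C(3,3)/C(8,3) = 55/56.
Since 'all 3 yellow' ⊆ 'at least one yellow', P(all 3 | at least one) = 5/28 / 55/56 = 2/11 ≈ 0.1818.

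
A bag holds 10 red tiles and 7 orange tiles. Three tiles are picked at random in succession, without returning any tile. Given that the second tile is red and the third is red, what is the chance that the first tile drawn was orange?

7/15

P(first=orange and the second tile is red and the third is red) = (7/17)·(10/16)·(9/15) = 21/136.
P(E) = Σ over first color = 3/17 + 21/136 = 45/136.
By Bayes, P(first=orange | E) = 21/136 / 45/136 = 7/15 ≈ 0.4667.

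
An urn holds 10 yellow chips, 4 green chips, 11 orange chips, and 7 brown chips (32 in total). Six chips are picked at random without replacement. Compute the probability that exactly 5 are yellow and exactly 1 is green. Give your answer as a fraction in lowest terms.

Unordered draws without replacement: count favorable combinations over C(32,6).
Favorable = C(10,5) · C(4,1) · C(11,0) · C(7,0) = 1008; total = C(32,6) = 906192.
P = 1008/906192 = 1/899 ≈ 0.0011.

1/899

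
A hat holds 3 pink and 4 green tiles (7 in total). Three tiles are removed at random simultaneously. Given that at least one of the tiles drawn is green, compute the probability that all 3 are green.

2/17

P(all 3 green) = C(4,3)/C(7,3) = 4/35; P(at least one green) = 1 − C(3,3)/C(7,3) = 34/35.
Since 'all 3 green' ⊆ 'at least one green', P(all 3 | at least one) = 4/35 / 34/35 = 2/17 ≈ 0.1176.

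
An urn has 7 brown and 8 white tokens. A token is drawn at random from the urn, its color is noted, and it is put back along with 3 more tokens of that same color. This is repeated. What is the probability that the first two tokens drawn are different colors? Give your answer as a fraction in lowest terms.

56/135

Either brown then white, or white then brown; after the first draw the total is 18.
P = (7/15)·(8/18) + (8/15)·(7/18) = 56/135 ≈ 0.4148.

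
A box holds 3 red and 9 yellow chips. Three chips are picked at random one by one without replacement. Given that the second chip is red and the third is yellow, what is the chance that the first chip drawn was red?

1/5

P(first=red and the second chip is red and the third is yellow) = (3/12)·(2/11)·(9/10) = 9/220.
P(E) = Σ over first color = 9/220 + 9/55 = 9/44.
By Bayes, P(first=red | E) = 9/220 / 9/44 = 1/5 ≈ 0.2000.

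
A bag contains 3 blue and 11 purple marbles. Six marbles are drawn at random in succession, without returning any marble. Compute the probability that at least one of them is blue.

11/13

Use the complement: P(at least one blue) = 1 − P(no blue).
P(none) = C(11,6)/C(14,6) = 462/3003.
So P = 1 − 462/3003 = 11/13 ≈ 0.8462.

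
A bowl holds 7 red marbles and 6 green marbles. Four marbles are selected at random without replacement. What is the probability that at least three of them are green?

Sum the hypergeometric tail for j = 3,…,4 green marbles.
Favorable = C(6,3)·C(7,1) + C(6,4)·C(7,0) = 155; total = C(13,4) = 715.
P = 155/715 = 31/143 ≈ 0.2168.

31/143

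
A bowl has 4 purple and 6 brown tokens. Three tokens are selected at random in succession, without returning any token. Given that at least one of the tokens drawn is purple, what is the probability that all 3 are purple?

P(all 3 purple) = C(4,3)/C(10,3) = 1/30; P(at least one purple) = 1 − C(6,3)/C(10,3) = 5/6.
Since 'all 3 purple' ⊆ 'at least one purple', P(all 3 | at least one) = 1/30 / 5/6 = 1/25 ≈ 0.0400.

1/25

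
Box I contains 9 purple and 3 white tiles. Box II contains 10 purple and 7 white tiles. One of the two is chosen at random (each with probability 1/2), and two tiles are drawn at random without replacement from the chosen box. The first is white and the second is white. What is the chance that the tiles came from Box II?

231/299

P(E | Box I) = 1/22; P(E | Box II) = 21/136.
P(E) = 1/2·1/22 + 1/2·21/136 = 299/2992.
By Bayes' rule, P(Box II | E) = 21/272 / 299/2992 = 231/299 ≈ 0.7726.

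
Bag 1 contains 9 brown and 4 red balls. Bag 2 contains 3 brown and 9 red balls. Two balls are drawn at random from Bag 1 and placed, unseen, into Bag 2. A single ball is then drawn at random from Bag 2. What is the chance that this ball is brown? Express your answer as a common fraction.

57/182

Condition on how many of the transferred balls are brown (from Bag 1: 9 brown of 13; then Bag 2 has 14 total).
  0 brown: C(9,0)C(4,2)/C(13,2) = 1/13; then P = 3/14
  1 brown: C(9,1)C(4,1)/C(13,2) = 6/13; then P = 4/14
  2 brown: C(9,2)C(4,0)/C(13,2) = 6/13; then P = 5/14
P(brown from Bag 2) = 57/182 ≈ 0.3132.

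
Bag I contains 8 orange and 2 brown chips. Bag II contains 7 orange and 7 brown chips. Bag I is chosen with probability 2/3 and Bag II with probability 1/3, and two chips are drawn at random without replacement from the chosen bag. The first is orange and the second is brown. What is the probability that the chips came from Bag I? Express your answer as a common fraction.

416/731

P(E | Bag I) = 8/45; P(E | Bag II) = 7/26.
P(E) = 2/3·8/45 + 1/3·7/26 = 731/3510.
By Bayes' rule, P(Bag I | E) = 16/135 / 731/3510 = 416/731 ≈ 0.5691.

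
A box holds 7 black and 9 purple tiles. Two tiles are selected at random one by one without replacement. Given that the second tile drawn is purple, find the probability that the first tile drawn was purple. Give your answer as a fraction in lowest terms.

P(first=purple and the second tile drawn is purple) = (9/16)·(8/15) = 3/10.
P(the second tile drawn is purple) = Σ over first color = 21/80 + 3/10 = 9/16.
By Bayes, P(first=purple | the second tile drawn is purple) = 3/10 / 9/16 = 8/15 ≈ 0.5333.

8/15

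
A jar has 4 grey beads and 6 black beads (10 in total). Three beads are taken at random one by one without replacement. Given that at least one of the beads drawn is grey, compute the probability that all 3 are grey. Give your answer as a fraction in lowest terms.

P(all 3 grey) = C(4,3)/C(10,3) = 1/30; P(at least one grey) = 1 − C(6,3)/C(10,3) = 5/6.
Since 'all 3 grey' ⊆ 'at least one grey', P(all 3 | at least one) = 1/30 / 5/6 = 1/25 ≈ 0.0400.

1/25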